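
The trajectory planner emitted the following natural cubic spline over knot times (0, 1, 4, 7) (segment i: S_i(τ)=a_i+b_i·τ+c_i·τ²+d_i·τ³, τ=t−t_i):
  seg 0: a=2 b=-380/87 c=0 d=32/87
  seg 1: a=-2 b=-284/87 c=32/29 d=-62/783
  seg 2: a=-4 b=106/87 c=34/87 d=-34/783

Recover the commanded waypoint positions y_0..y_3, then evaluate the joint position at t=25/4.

y_0=2 y_1=-2 y_2=-4 y_3=2
S(25/4) = 209/928

y_0 = S_0(0) = a_0 = 2
y_1 = S_1(0) = a_1 = -2
y_2 = S_2(0) = a_2 = -4
y_3 = S_2(3) = 2
t_q=25/4 is in segment 2 (τ=9/4); S_2(τ)=209/928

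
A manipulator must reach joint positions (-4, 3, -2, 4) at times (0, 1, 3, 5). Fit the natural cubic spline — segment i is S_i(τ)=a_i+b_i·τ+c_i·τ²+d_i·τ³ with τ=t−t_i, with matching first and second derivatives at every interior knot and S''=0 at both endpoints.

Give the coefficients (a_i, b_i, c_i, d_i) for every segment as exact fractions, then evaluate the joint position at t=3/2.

Δ: Δ0=7, Δ1=-5/2, Δ2=3
row 1: diag=6, rhs=-57; c'=1/3, d'=-19/2
row 2: denom=8−2·1/3=22/3; d'=(33−2·-19/2)/(22/3)=78/11
back: M2=78/11
back: M1=-19/2−1/3·78/11=-261/22
M: M0=0, M1=-261/22, M2=78/11, M3=0
seg 0: a=-4, c=M0/2=0, d=(M1−M0)/(6·1)=-87/44, b=Δ0−h0·(2M0+M1)/6=395/44
seg 1: a=3, c=M1/2=-261/44, d=(M2−M1)/(6·2)=139/88, b=Δ1−h1·(2M1+M2)/6=67/22
seg 2: a=-2, c=M2/2=39/11, d=(M3−M2)/(6·2)=-13/22, b=Δ2−h2·(2M2+M3)/6=-19/11
t_q=3/2 → seg 1, τ=1/2; S=3+67/22·τ+-261/44·τ²+139/88·τ³=2279/704

  seg 0: a=-4 b=395/44 c=0 d=-87/44
  seg 1: a=3 b=67/22 c=-261/44 d=139/88
  seg 2: a=-2 b=-19/11 c=39/11 d=-13/22
S(3/2) = 2279/704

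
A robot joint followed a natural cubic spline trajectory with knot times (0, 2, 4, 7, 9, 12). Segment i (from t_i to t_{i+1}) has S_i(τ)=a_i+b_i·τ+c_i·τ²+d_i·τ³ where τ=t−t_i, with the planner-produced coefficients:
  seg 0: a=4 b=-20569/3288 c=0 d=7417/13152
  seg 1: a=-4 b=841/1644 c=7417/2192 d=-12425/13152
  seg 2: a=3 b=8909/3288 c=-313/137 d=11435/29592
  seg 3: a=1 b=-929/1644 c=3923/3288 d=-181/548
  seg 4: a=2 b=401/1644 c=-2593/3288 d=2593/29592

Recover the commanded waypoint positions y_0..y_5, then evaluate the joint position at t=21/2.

y_0 = S_0(0) = a_0 = 4
y_1 = S_1(0) = a_1 = -4
y_2 = S_2(0) = a_2 = 3
y_3 = S_3(0) = a_3 = 1
y_4 = S_4(0) = a_4 = 2
y_5 = S_4(3) = -2
t_q=21/2 is in segment 4 (τ=3/2); S_4(τ)=7779/8768

y_0=4 y_1=-4 y_2=3 y_3=1 y_4=2 y_5=-2
S(21/2) = 7779/8768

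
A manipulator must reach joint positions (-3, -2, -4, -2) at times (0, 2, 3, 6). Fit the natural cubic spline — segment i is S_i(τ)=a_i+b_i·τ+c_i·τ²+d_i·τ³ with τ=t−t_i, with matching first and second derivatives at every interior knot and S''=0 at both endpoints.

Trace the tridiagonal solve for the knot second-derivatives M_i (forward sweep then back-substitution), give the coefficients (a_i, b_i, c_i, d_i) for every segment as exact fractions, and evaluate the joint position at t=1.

  seg 0: a=-3 b=413/282 c=0 d=-34/141
  seg 1: a=-2 b=-403/282 c=-68/47 d=247/282
  seg 2: a=-4 b=-239/141 c=111/94 d=-37/282
S(1) = -167/94

Δ: Δ0=1/2, Δ1=-2, Δ2=2/3
row 1: diag=6, rhs=-15; c'=1/6, d'=-5/2
row 2: denom=8−1·1/6=47/6; d'=(16−1·-5/2)/(47/6)=111/47
back: M2=111/47
back: M1=-5/2−1/6·111/47=-136/47
M: M0=0, M1=-136/47, M2=111/47, M3=0
seg 0: a=-3, c=M0/2=0, d=(M1−M0)/(6·2)=-34/141, b=Δ0−h0·(2M0+M1)/6=413/282
seg 1: a=-2, c=M1/2=-68/47, d=(M2−M1)/(6·1)=247/282, b=Δ1−h1·(2M1+M2)/6=-403/282
seg 2: a=-4, c=M2/2=111/94, d=(M3−M2)/(6·3)=-37/282, b=Δ2−h2·(2M2+M3)/6=-239/141
t_q=1 → seg 0, τ=1; S=-3+413/282·τ+0·τ²+-34/141·τ³=-167/94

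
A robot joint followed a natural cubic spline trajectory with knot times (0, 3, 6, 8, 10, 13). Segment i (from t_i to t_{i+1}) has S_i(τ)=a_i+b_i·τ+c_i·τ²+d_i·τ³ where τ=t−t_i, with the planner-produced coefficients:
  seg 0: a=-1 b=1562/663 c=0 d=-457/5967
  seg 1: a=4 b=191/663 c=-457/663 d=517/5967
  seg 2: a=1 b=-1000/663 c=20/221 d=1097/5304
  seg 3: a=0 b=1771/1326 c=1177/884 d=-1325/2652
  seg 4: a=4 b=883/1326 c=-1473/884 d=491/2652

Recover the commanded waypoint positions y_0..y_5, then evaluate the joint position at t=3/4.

y_0=-1 y_1=4 y_2=1 y_3=0 y_4=4 y_5=-4
S(3/4) = 10391/14144

y_0 = S_0(0) = a_0 = -1
y_1 = S_1(0) = a_1 = 4
y_2 = S_2(0) = a_2 = 1
y_3 = S_3(0) = a_3 = 0
y_4 = S_4(0) = a_4 = 4
y_5 = S_4(3) = -4
t_q=3/4 is in segment 0 (τ=3/4); S_0(τ)=10391/14144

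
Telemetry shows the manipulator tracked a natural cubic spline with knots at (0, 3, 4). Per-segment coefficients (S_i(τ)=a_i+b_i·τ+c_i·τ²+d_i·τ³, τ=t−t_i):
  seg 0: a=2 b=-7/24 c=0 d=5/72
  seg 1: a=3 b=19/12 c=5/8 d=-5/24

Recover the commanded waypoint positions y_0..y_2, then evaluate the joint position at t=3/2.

y_0=2 y_1=3 y_2=5
S(3/2) = 115/64

y_0 = S_0(0) = a_0 = 2
y_1 = S_1(0) = a_1 = 3
y_2 = S_1(1) = 5
t_q=3/2 is in segment 0 (τ=3/2); S_0(τ)=115/64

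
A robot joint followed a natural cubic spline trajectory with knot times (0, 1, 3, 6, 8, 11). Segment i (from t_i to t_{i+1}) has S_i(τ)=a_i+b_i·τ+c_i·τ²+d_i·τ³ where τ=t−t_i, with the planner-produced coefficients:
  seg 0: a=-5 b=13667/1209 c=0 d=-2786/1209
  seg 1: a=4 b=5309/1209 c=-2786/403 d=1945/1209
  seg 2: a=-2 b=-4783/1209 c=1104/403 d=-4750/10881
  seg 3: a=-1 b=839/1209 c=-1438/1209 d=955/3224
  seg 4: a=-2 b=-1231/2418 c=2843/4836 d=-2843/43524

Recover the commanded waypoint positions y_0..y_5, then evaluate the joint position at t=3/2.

y_0 = S_0(0) = a_0 = -5
y_1 = S_1(0) = a_1 = 4
y_2 = S_2(0) = a_2 = -2
y_3 = S_3(0) = a_3 = -1
y_4 = S_4(0) = a_4 = -2
y_5 = S_4(3) = 0
t_q=3/2 is in segment 1 (τ=1/2); S_1(τ)=15051/3224

y_0=-5 y_1=4 y_2=-2 y_3=-1 y_4=-2 y_5=0
S(3/2) = 15051/3224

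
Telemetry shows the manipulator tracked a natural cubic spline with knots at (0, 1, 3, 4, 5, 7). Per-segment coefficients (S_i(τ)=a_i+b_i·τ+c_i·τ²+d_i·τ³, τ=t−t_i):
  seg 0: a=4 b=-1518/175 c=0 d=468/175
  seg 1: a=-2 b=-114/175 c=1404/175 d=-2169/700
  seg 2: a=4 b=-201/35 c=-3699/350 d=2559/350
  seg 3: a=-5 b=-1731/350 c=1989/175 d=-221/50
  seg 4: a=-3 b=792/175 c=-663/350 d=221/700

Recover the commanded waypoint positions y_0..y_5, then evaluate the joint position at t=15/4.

y_0 = S_0(0) = a_0 = 4
y_1 = S_1(0) = a_1 = -2
y_2 = S_2(0) = a_2 = 4
y_3 = S_3(0) = a_3 = -5
y_4 = S_4(0) = a_4 = -3
y_5 = S_4(2) = 1
t_q=15/4 is in segment 2 (τ=3/4); S_2(τ)=-70951/22400

y_0=4 y_1=-2 y_2=4 y_3=-5 y_4=-3 y_5=1
S(15/4) = -70951/22400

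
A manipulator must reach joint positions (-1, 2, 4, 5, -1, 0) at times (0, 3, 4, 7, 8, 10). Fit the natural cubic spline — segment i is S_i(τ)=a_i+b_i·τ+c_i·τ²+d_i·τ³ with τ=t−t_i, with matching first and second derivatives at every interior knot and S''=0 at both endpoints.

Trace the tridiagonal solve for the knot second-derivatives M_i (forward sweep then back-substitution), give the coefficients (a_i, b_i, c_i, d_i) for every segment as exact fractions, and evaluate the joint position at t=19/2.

Δ: Δ0=1, Δ1=2, Δ2=1/3, Δ3=-6, Δ4=1/2
row 1: diag=8, rhs=6; c'=1/8, d'=3/4
row 2: denom=8−1·1/8=63/8; d'=(-10−1·3/4)/(63/8)=-86/63
row 3: denom=8−3·8/21=48/7; d'=(-38−3·-86/63)/(48/7)=-89/18
row 4: denom=6−1·7/48=281/48; d'=(39−1·-89/18)/(281/48)=6328/843
back: M4=6328/843
back: M3=-89/18−7/48·6328/843=-1697/281
back: M2=-86/63−8/21·-1697/281=2366/2529
back: M1=3/4−1/8·2366/2529=1601/2529
M: M0=0, M1=1601/2529, M2=2366/2529, M3=-1697/281, M4=6328/843, M5=0
seg 0: a=-1, c=M0/2=0, d=(M1−M0)/(6·3)=1601/45522, b=Δ0−h0·(2M0+M1)/6=3457/5058
seg 1: a=2, c=M1/2=1601/5058, d=(M2−M1)/(6·1)=85/1686, b=Δ1−h1·(2M1+M2)/6=4130/2529
seg 2: a=4, c=M2/2=1183/2529, d=(M3−M2)/(6·3)=-17639/45522, b=Δ2−h2·(2M2+M3)/6=12227/5058
seg 3: a=5, c=M3/2=-1697/562, d=(M4−M3)/(6·1)=11419/5058, b=Δ3−h3·(2M3+M4)/6=-13247/2529
seg 4: a=-1, c=M4/2=3164/843, d=(M5−M4)/(6·2)=-1582/2529, b=Δ4−h4·(2M4+M5)/6=-22783/5058
t_q=19/2 → seg 4, τ=3/2; S=-1+-22783/5058·τ+3164/843·τ²+-1582/2529·τ³=-2399/1686

  seg 0: a=-1 b=3457/5058 c=0 d=1601/45522
  seg 1: a=2 b=4130/2529 c=1601/5058 d=85/1686
  seg 2: a=4 b=12227/5058 c=1183/2529 d=-17639/45522
  seg 3: a=5 b=-13247/2529 c=-1697/562 d=11419/5058
  seg 4: a=-1 b=-22783/5058 c=3164/843 d=-1582/2529
S(19/2) = -2399/1686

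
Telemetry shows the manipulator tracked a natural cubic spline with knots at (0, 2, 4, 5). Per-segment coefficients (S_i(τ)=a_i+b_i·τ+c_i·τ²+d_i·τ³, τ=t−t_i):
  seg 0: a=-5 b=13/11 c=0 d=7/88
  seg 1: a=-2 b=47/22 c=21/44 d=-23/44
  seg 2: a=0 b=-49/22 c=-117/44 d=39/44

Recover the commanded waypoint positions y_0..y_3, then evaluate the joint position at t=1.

y_0=-5 y_1=-2 y_2=0 y_3=-4
S(1) = -329/88

y_0 = S_0(0) = a_0 = -5
y_1 = S_1(0) = a_1 = -2
y_2 = S_2(0) = a_2 = 0
y_3 = S_2(1) = -4
t_q=1 is in segment 0 (τ=1); S_0(τ)=-329/88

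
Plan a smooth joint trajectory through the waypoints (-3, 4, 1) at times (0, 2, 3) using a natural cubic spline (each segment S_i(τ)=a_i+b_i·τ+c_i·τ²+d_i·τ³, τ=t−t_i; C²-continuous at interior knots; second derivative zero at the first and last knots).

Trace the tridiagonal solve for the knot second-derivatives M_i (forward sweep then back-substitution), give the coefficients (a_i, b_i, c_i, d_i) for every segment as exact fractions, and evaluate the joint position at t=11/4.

Δ: Δ0=7/2, Δ1=-3
row 1: diag=6, rhs=-39; c'=1/6, d'=-13/2
back: M1=-13/2
M: M0=0, M1=-13/2, M2=0
seg 0: a=-3, c=M0/2=0, d=(M1−M0)/(6·2)=-13/24, b=Δ0−h0·(2M0+M1)/6=17/3
seg 1: a=4, c=M1/2=-13/4, d=(M2−M1)/(6·1)=13/12, b=Δ1−h1·(2M1+M2)/6=-5/6
t_q=11/4 → seg 1, τ=3/4; S=4+-5/6·τ+-13/4·τ²+13/12·τ³=513/256

  seg 0: a=-3 b=17/3 c=0 d=-13/24
  seg 1: a=4 b=-5/6 c=-13/4 d=13/12
S(11/4) = 513/256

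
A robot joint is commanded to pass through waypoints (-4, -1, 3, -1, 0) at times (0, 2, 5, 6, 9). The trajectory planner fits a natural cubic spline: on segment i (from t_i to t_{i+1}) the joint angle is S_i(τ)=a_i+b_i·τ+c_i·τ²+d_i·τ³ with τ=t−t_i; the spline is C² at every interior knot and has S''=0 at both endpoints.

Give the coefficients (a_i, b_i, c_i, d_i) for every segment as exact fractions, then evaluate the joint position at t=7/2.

  seg 0: a=-4 b=32/31 c=0 d=29/248
  seg 1: a=-1 b=151/62 c=87/124 d=-1193/3348
  seg 2: a=3 b=-369/124 c=-233/93 d=551/372
  seg 3: a=-1 b=-659/186 c=721/372 d=-721/3348
S(7/2) = 3005/992

Δ: Δ0=3/2, Δ1=4/3, Δ2=-4, Δ3=1/3
row 1: diag=10, rhs=-1; c'=3/10, d'=-1/10
row 2: denom=8−3·3/10=71/10; d'=(-32−3·-1/10)/(71/10)=-317/71
row 3: denom=8−1·10/71=558/71; d'=(26−1·-317/71)/(558/71)=721/186
back: M3=721/186
back: M2=-317/71−10/71·721/186=-466/93
back: M1=-1/10−3/10·-466/93=87/62
M: M0=0, M1=87/62, M2=-466/93, M3=721/186, M4=0
seg 0: a=-4, c=M0/2=0, d=(M1−M0)/(6·2)=29/248, b=Δ0−h0·(2M0+M1)/6=32/31
seg 1: a=-1, c=M1/2=87/124, d=(M2−M1)/(6·3)=-1193/3348, b=Δ1−h1·(2M1+M2)/6=151/62
seg 2: a=3, c=M2/2=-233/93, d=(M3−M2)/(6·1)=551/372, b=Δ2−h2·(2M2+M3)/6=-369/124
seg 3: a=-1, c=M3/2=721/372, d=(M4−M3)/(6·3)=-721/3348, b=Δ3−h3·(2M3+M4)/6=-659/186
t_q=7/2 → seg 1, τ=3/2; S=-1+151/62·τ+87/124·τ²+-1193/3348·τ³=3005/992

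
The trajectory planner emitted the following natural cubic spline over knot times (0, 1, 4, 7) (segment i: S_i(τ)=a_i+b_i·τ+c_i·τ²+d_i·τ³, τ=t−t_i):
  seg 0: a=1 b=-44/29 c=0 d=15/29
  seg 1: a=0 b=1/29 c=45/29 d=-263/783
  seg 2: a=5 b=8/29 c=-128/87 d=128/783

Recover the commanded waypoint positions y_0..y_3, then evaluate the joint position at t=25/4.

y_0 = S_0(0) = a_0 = 1
y_1 = S_1(0) = a_1 = 0
y_2 = S_2(0) = a_2 = 5
y_3 = S_2(3) = -3
t_q=25/4 is in segment 2 (τ=9/4); S_2(τ)=1/29

y_0=1 y_1=0 y_2=5 y_3=-3
S(25/4) = 1/29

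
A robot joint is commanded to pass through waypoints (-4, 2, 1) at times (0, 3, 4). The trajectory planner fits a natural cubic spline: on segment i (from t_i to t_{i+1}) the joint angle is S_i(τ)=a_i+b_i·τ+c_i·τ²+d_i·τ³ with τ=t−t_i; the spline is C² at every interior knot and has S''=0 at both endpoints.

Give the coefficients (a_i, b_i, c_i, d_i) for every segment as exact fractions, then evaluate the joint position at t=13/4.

  seg 0: a=-4 b=25/8 c=0 d=-1/8
  seg 1: a=2 b=-1/4 c=-9/8 d=3/8
S(13/4) = 959/512

Δ: Δ0=2, Δ1=-1
row 1: diag=8, rhs=-18; c'=1/8, d'=-9/4
back: M1=-9/4
M: M0=0, M1=-9/4, M2=0
seg 0: a=-4, c=M0/2=0, d=(M1−M0)/(6·3)=-1/8, b=Δ0−h0·(2M0+M1)/6=25/8
seg 1: a=2, c=M1/2=-9/8, d=(M2−M1)/(6·1)=3/8, b=Δ1−h1·(2M1+M2)/6=-1/4
t_q=13/4 → seg 1, τ=1/4; S=2+-1/4·τ+-9/8·τ²+3/8·τ³=959/512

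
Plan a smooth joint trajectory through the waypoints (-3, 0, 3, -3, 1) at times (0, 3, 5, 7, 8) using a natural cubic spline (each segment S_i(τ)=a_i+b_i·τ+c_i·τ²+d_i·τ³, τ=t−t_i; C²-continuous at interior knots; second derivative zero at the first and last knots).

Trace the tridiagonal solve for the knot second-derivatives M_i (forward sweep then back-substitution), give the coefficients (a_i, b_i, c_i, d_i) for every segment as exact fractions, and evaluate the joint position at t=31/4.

  seg 0: a=-3 b=1/4 c=0 d=1/12
  seg 1: a=0 b=5/2 c=3/4 d=-5/8
  seg 2: a=3 b=-2 c=-3 d=5/4
  seg 3: a=-3 b=1 c=9/2 d=-3/2
S(31/4) = -45/128

Δ: Δ0=1, Δ1=3/2, Δ2=-3, Δ3=4
row 1: diag=10, rhs=3; c'=1/5, d'=3/10
row 2: denom=8−2·1/5=38/5; d'=(-27−2·3/10)/(38/5)=-69/19
row 3: denom=6−2·5/19=104/19; d'=(42−2·-69/19)/(104/19)=9
back: M3=9
back: M2=-69/19−5/19·9=-6
back: M1=3/10−1/5·-6=3/2
M: M0=0, M1=3/2, M2=-6, M3=9, M4=0
seg 0: a=-3, c=M0/2=0, d=(M1−M0)/(6·3)=1/12, b=Δ0−h0·(2M0+M1)/6=1/4
seg 1: a=0, c=M1/2=3/4, d=(M2−M1)/(6·2)=-5/8, b=Δ1−h1·(2M1+M2)/6=5/2
seg 2: a=3, c=M2/2=-3, d=(M3−M2)/(6·2)=5/4, b=Δ2−h2·(2M2+M3)/6=-2
seg 3: a=-3, c=M3/2=9/2, d=(M4−M3)/(6·1)=-3/2, b=Δ3−h3·(2M3+M4)/6=1
t_q=31/4 → seg 3, τ=3/4; S=-3+1·τ+9/2·τ²+-3/2·τ³=-45/128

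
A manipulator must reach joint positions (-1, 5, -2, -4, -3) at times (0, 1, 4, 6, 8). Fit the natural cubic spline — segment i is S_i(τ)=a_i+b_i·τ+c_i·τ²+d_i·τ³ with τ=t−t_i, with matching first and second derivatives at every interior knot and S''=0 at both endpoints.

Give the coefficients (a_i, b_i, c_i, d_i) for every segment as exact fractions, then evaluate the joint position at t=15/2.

  seg 0: a=-1 b=11617/1608 c=0 d=-1969/1608
  seg 1: a=5 b=2855/804 c=-1969/536 d=2753/4824
  seg 2: a=-2 b=-4955/1608 c=98/67 d=-1357/6432
  seg 3: a=-4 b=191/804 c=211/1072 d=-211/6432
S(15/2) = -56799/17152

Δ: Δ0=6, Δ1=-7/3, Δ2=-1, Δ3=1/2
row 1: diag=8, rhs=-50; c'=3/8, d'=-25/4
row 2: denom=10−3·3/8=71/8; d'=(8−3·-25/4)/(71/8)=214/71
row 3: denom=8−2·16/71=536/71; d'=(9−2·214/71)/(536/71)=211/536
back: M3=211/536
back: M2=214/71−16/71·211/536=196/67
back: M1=-25/4−3/8·196/67=-1969/268
M: M0=0, M1=-1969/268, M2=196/67, M3=211/536, M4=0
seg 0: a=-1, c=M0/2=0, d=(M1−M0)/(6·1)=-1969/1608, b=Δ0−h0·(2M0+M1)/6=11617/1608
seg 1: a=5, c=M1/2=-1969/536, d=(M2−M1)/(6·3)=2753/4824, b=Δ1−h1·(2M1+M2)/6=2855/804
seg 2: a=-2, c=M2/2=98/67, d=(M3−M2)/(6·2)=-1357/6432, b=Δ2−h2·(2M2+M3)/6=-4955/1608
seg 3: a=-4, c=M3/2=211/1072, d=(M4−M3)/(6·2)=-211/6432, b=Δ3−h3·(2M3+M4)/6=191/804
t_q=15/2 → seg 3, τ=3/2; S=-4+191/804·τ+211/1072·τ²+-211/6432·τ³=-56799/17152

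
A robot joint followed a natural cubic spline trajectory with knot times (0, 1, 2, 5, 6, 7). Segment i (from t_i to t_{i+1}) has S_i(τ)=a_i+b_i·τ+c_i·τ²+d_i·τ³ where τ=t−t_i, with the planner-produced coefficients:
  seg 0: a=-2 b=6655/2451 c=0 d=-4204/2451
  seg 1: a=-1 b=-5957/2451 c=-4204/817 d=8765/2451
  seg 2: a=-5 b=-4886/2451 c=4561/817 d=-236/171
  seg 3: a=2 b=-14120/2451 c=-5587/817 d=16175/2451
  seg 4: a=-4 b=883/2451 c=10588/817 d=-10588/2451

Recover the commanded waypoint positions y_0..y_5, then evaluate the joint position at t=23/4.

y_0 = S_0(0) = a_0 = -2
y_1 = S_1(0) = a_1 = -1
y_2 = S_2(0) = a_2 = -5
y_3 = S_3(0) = a_3 = 2
y_4 = S_4(0) = a_4 = -4
y_5 = S_4(1) = 5
t_q=23/4 is in segment 3 (τ=3/4); S_3(τ)=-176901/52288

y_0=-2 y_1=-1 y_2=-5 y_3=2 y_4=-4 y_5=5
S(23/4) = -176901/52288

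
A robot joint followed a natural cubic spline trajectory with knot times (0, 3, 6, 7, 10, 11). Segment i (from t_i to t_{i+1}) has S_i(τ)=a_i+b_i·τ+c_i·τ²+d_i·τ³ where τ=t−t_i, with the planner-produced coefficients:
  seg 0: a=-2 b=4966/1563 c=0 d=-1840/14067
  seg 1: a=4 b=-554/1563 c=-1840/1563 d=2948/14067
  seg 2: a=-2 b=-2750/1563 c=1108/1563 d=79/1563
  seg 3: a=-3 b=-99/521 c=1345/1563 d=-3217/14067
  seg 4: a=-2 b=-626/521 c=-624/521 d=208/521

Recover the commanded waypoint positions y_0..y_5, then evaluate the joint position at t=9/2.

y_0 = S_0(0) = a_0 = -2
y_1 = S_1(0) = a_1 = 4
y_2 = S_2(0) = a_2 = -2
y_3 = S_3(0) = a_3 = -3
y_4 = S_4(0) = a_4 = -2
y_5 = S_4(1) = -4
t_q=9/2 is in segment 1 (τ=3/2); S_1(τ)=1591/1042

y_0=-2 y_1=4 y_2=-2 y_3=-3 y_4=-2 y_5=-4
S(9/2) = 1591/1042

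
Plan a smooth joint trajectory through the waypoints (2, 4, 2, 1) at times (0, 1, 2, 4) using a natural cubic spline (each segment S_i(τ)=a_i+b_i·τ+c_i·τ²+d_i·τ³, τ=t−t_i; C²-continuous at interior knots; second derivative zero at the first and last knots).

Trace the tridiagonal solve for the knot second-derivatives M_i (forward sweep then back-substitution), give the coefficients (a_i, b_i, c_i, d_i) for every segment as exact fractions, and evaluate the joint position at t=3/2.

Δ: Δ0=2, Δ1=-2, Δ2=-1/2
row 1: diag=4, rhs=-24; c'=1/4, d'=-6
row 2: denom=6−1·1/4=23/4; d'=(9−1·-6)/(23/4)=60/23
back: M2=60/23
back: M1=-6−1/4·60/23=-153/23
M: M0=0, M1=-153/23, M2=60/23, M3=0
seg 0: a=2, c=M0/2=0, d=(M1−M0)/(6·1)=-51/46, b=Δ0−h0·(2M0+M1)/6=143/46
seg 1: a=4, c=M1/2=-153/46, d=(M2−M1)/(6·1)=71/46, b=Δ1−h1·(2M1+M2)/6=-5/23
seg 2: a=2, c=M2/2=30/23, d=(M3−M2)/(6·2)=-5/23, b=Δ2−h2·(2M2+M3)/6=-103/46
t_q=3/2 → seg 1, τ=1/2; S=4+-5/23·τ+-153/46·τ²+71/46·τ³=1197/368

  seg 0: a=2 b=143/46 c=0 d=-51/46
  seg 1: a=4 b=-5/23 c=-153/46 d=71/46
  seg 2: a=2 b=-103/46 c=30/23 d=-5/23
S(3/2) = 1197/368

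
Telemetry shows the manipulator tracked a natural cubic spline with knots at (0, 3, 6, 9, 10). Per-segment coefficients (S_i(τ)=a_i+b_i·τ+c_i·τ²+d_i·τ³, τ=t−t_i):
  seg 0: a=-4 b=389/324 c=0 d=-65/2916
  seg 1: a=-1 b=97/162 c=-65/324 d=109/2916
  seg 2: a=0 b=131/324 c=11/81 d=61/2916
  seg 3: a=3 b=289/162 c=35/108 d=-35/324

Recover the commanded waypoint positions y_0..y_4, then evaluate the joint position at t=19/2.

y_0 = S_0(0) = a_0 = -4
y_1 = S_1(0) = a_1 = -1
y_2 = S_2(0) = a_2 = 0
y_3 = S_3(0) = a_3 = 3
y_4 = S_3(1) = 5
t_q=19/2 is in segment 3 (τ=1/2); S_3(τ)=3421/864

y_0=-4 y_1=-1 y_2=0 y_3=3 y_4=5
S(19/2) = 3421/864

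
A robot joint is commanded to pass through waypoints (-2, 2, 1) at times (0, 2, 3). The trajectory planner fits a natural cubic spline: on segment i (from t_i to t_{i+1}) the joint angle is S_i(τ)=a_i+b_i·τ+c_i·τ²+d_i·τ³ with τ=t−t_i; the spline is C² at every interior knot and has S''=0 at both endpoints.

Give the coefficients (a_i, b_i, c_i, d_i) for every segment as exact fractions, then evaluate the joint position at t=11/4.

  seg 0: a=-2 b=3 c=0 d=-1/4
  seg 1: a=2 b=0 c=-3/2 d=1/2
S(11/4) = 175/128

Δ: Δ0=2, Δ1=-1
row 1: diag=6, rhs=-18; c'=1/6, d'=-3
back: M1=-3
M: M0=0, M1=-3, M2=0
seg 0: a=-2, c=M0/2=0, d=(M1−M0)/(6·2)=-1/4, b=Δ0−h0·(2M0+M1)/6=3
seg 1: a=2, c=M1/2=-3/2, d=(M2−M1)/(6·1)=1/2, b=Δ1−h1·(2M1+M2)/6=0
t_q=11/4 → seg 1, τ=3/4; S=2+0·τ+-3/2·τ²+1/2·τ³=175/128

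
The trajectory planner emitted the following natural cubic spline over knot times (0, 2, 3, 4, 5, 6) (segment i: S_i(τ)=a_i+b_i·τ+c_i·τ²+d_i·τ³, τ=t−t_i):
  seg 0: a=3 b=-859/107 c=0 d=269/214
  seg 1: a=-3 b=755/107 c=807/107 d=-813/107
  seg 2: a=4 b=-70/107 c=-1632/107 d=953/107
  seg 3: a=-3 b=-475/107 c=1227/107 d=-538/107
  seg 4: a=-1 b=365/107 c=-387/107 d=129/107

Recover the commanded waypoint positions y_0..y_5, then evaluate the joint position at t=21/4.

y_0=3 y_1=-3 y_2=4 y_3=-3 y_4=-1 y_5=0
S(21/4) = -2427/6848

y_0 = S_0(0) = a_0 = 3
y_1 = S_1(0) = a_1 = -3
y_2 = S_2(0) = a_2 = 4
y_3 = S_3(0) = a_3 = -3
y_4 = S_4(0) = a_4 = -1
y_5 = S_4(1) = 0
t_q=21/4 is in segment 4 (τ=1/4); S_4(τ)=-2427/6848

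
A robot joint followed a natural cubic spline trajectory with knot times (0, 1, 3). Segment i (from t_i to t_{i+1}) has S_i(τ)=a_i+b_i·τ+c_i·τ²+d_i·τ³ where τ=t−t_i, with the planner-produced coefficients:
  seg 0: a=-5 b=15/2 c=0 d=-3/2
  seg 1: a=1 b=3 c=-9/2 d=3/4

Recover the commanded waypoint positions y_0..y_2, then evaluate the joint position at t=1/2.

y_0 = S_0(0) = a_0 = -5
y_1 = S_1(0) = a_1 = 1
y_2 = S_1(2) = -5
t_q=1/2 is in segment 0 (τ=1/2); S_0(τ)=-23/16

y_0=-5 y_1=1 y_2=-5
S(1/2) = -23/16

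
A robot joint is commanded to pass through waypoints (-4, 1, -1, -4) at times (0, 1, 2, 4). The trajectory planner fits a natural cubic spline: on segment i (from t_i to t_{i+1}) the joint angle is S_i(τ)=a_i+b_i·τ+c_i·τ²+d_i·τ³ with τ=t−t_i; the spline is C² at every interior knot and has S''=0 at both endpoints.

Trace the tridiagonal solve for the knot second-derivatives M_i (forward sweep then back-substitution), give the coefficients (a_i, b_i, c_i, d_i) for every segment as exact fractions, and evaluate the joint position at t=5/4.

Δ: Δ0=5, Δ1=-2, Δ2=-3/2
row 1: diag=4, rhs=-42; c'=1/4, d'=-21/2
row 2: denom=6−1·1/4=23/4; d'=(3−1·-21/2)/(23/4)=54/23
back: M2=54/23
back: M1=-21/2−1/4·54/23=-255/23
M: M0=0, M1=-255/23, M2=54/23, M3=0
seg 0: a=-4, c=M0/2=0, d=(M1−M0)/(6·1)=-85/46, b=Δ0−h0·(2M0+M1)/6=315/46
seg 1: a=1, c=M1/2=-255/46, d=(M2−M1)/(6·1)=103/46, b=Δ1−h1·(2M1+M2)/6=30/23
seg 2: a=-1, c=M2/2=27/23, d=(M3−M2)/(6·2)=-9/46, b=Δ2−h2·(2M2+M3)/6=-141/46
t_q=5/4 → seg 1, τ=1/4; S=1+30/23·τ+-255/46·τ²+103/46·τ³=2987/2944

  seg 0: a=-4 b=315/46 c=0 d=-85/46
  seg 1: a=1 b=30/23 c=-255/46 d=103/46
  seg 2: a=-1 b=-141/46 c=27/23 d=-9/46
S(5/4) = 2987/2944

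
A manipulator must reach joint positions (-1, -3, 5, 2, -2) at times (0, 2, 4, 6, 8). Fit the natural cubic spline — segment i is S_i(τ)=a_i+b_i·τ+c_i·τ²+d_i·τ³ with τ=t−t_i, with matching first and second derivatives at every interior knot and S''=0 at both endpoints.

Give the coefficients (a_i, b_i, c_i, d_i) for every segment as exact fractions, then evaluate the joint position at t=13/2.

Δ: Δ0=-1, Δ1=4, Δ2=-3/2, Δ3=-2
row 1: diag=8, rhs=30; c'=1/4, d'=15/4
row 2: denom=8−2·1/4=15/2; d'=(-33−2·15/4)/(15/2)=-27/5
row 3: denom=8−2·4/15=112/15; d'=(-3−2·-27/5)/(112/15)=117/112
back: M3=117/112
back: M2=-27/5−4/15·117/112=-159/28
back: M1=15/4−1/4·-159/28=579/112
M: M0=0, M1=579/112, M2=-159/28, M3=117/112, M4=0
seg 0: a=-1, c=M0/2=0, d=(M1−M0)/(6·2)=193/448, b=Δ0−h0·(2M0+M1)/6=-305/112
seg 1: a=-3, c=M1/2=579/224, d=(M2−M1)/(6·2)=-405/448, b=Δ1−h1·(2M1+M2)/6=137/56
seg 2: a=5, c=M2/2=-159/56, d=(M3−M2)/(6·2)=251/448, b=Δ2−h2·(2M2+M3)/6=31/16
seg 3: a=2, c=M3/2=117/224, d=(M4−M3)/(6·2)=-39/448, b=Δ3−h3·(2M3+M4)/6=-151/56
t_q=13/2 → seg 3, τ=1/2; S=2+-151/56·τ+117/224·τ²+-39/448·τ³=395/512

  seg 0: a=-1 b=-305/112 c=0 d=193/448
  seg 1: a=-3 b=137/56 c=579/224 d=-405/448
  seg 2: a=5 b=31/16 c=-159/56 d=251/448
  seg 3: a=2 b=-151/56 c=117/224 d=-39/448
S(13/2) = 395/512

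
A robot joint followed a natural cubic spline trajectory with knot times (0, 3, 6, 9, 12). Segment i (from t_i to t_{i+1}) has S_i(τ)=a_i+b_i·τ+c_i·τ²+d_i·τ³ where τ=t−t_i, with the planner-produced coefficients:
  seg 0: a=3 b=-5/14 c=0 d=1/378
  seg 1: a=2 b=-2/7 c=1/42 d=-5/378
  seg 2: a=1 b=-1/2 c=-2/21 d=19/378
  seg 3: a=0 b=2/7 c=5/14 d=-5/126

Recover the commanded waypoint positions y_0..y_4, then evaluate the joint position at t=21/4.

y_0 = S_0(0) = a_0 = 3
y_1 = S_1(0) = a_1 = 2
y_2 = S_2(0) = a_2 = 1
y_3 = S_3(0) = a_3 = 0
y_4 = S_3(3) = 3
t_q=21/4 is in segment 1 (τ=9/4); S_1(τ)=1189/896

y_0=3 y_1=2 y_2=1 y_3=0 y_4=3
S(21/4) = 1189/896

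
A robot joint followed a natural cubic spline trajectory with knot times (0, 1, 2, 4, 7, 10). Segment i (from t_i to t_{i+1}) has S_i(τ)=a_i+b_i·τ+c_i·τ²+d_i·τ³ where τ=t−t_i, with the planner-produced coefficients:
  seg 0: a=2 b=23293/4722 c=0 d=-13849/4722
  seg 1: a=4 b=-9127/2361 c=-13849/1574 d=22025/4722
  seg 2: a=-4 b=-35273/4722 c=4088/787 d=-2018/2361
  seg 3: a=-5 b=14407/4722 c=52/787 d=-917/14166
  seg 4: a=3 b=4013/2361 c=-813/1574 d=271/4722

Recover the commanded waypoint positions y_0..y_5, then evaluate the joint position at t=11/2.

y_0=2 y_1=4 y_2=-4 y_3=-5 y_4=3 y_5=5
S(11/2) = -6211/12592

y_0 = S_0(0) = a_0 = 2
y_1 = S_1(0) = a_1 = 4
y_2 = S_2(0) = a_2 = -4
y_3 = S_3(0) = a_3 = -5
y_4 = S_4(0) = a_4 = 3
y_5 = S_4(3) = 5
t_q=11/2 is in segment 3 (τ=3/2); S_3(τ)=-6211/12592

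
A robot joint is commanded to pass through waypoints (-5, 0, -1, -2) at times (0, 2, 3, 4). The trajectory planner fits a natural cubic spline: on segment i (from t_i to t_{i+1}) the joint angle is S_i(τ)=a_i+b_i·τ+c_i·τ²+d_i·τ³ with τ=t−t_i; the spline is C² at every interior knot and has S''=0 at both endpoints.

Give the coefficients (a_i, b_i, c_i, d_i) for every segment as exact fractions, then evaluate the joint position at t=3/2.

  seg 0: a=-5 b=171/46 c=0 d=-7/23
  seg 1: a=0 b=3/46 c=-42/23 d=35/46
  seg 2: a=-1 b=-30/23 c=21/46 d=-7/46
S(3/2) = -83/184

Δ: Δ0=5/2, Δ1=-1, Δ2=-1
row 1: diag=6, rhs=-21; c'=1/6, d'=-7/2
row 2: denom=4−1·1/6=23/6; d'=(0−1·-7/2)/(23/6)=21/23
back: M2=21/23
back: M1=-7/2−1/6·21/23=-84/23
M: M0=0, M1=-84/23, M2=21/23, M3=0
seg 0: a=-5, c=M0/2=0, d=(M1−M0)/(6·2)=-7/23, b=Δ0−h0·(2M0+M1)/6=171/46
seg 1: a=0, c=M1/2=-42/23, d=(M2−M1)/(6·1)=35/46, b=Δ1−h1·(2M1+M2)/6=3/46
seg 2: a=-1, c=M2/2=21/46, d=(M3−M2)/(6·1)=-7/46, b=Δ2−h2·(2M2+M3)/6=-30/23
t_q=3/2 → seg 0, τ=3/2; S=-5+171/46·τ+0·τ²+-7/23·τ³=-83/184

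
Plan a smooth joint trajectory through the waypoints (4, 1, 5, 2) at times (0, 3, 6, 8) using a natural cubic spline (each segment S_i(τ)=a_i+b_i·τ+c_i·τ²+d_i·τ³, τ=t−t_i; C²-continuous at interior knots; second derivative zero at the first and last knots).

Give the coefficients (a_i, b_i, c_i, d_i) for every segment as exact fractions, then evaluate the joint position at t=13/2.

Δ: Δ0=-1, Δ1=4/3, Δ2=-3/2
row 1: diag=12, rhs=14; c'=1/4, d'=7/6
row 2: denom=10−3·1/4=37/4; d'=(-17−3·7/6)/(37/4)=-82/37
back: M2=-82/37
back: M1=7/6−1/4·-82/37=191/111
M: M0=0, M1=191/111, M2=-82/37, M3=0
seg 0: a=4, c=M0/2=0, d=(M1−M0)/(6·3)=191/1998, b=Δ0−h0·(2M0+M1)/6=-413/222
seg 1: a=1, c=M1/2=191/222, d=(M2−M1)/(6·3)=-437/1998, b=Δ1−h1·(2M1+M2)/6=80/111
seg 2: a=5, c=M2/2=-41/37, d=(M3−M2)/(6·2)=41/222, b=Δ2−h2·(2M2+M3)/6=-5/222
t_q=13/2 → seg 2, τ=1/2; S=5+-5/222·τ+-41/37·τ²+41/222·τ³=2803/592

  seg 0: a=4 b=-413/222 c=0 d=191/1998
  seg 1: a=1 b=80/111 c=191/222 d=-437/1998
  seg 2: a=5 b=-5/222 c=-41/37 d=41/222
S(13/2) = 2803/592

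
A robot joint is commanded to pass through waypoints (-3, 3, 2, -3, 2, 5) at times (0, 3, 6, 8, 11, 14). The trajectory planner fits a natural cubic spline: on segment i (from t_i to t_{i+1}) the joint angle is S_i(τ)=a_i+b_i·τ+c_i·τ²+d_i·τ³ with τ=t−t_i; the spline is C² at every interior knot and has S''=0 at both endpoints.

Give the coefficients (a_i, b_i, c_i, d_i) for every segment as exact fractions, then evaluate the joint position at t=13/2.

  seg 0: a=-3 b=687/290 c=0 d=-107/2610
  seg 1: a=3 b=183/145 c=-107/290 d=-85/1566
  seg 2: a=2 b=-701/290 c=-373/435 d=71/174
  seg 3: a=-3 b=-827/870 c=692/435 d=-125/522
  seg 4: a=2 b=926/435 c=-491/870 d=491/7830
S(13/2) = 1457/2320

Δ: Δ0=2, Δ1=-1/3, Δ2=-5/2, Δ3=5/3, Δ4=1
row 1: diag=12, rhs=-14; c'=1/4, d'=-7/6
row 2: denom=10−3·1/4=37/4; d'=(-13−3·-7/6)/(37/4)=-38/37
row 3: denom=10−2·8/37=354/37; d'=(25−2·-38/37)/(354/37)=1001/354
row 4: denom=12−3·37/118=1305/118; d'=(-4−3·1001/354)/(1305/118)=-491/435
back: M4=-491/435
back: M3=1001/354−37/118·-491/435=1384/435
back: M2=-38/37−8/37·1384/435=-746/435
back: M1=-7/6−1/4·-746/435=-107/145
M: M0=0, M1=-107/145, M2=-746/435, M3=1384/435, M4=-491/435, M5=0
seg 0: a=-3, c=M0/2=0, d=(M1−M0)/(6·3)=-107/2610, b=Δ0−h0·(2M0+M1)/6=687/290
seg 1: a=3, c=M1/2=-107/290, d=(M2−M1)/(6·3)=-85/1566, b=Δ1−h1·(2M1+M2)/6=183/145
seg 2: a=2, c=M2/2=-373/435, d=(M3−M2)/(6·2)=71/174, b=Δ2−h2·(2M2+M3)/6=-701/290
seg 3: a=-3, c=M3/2=692/435, d=(M4−M3)/(6·3)=-125/522, b=Δ3−h3·(2M3+M4)/6=-827/870
seg 4: a=2, c=M4/2=-491/870, d=(M5−M4)/(6·3)=491/7830, b=Δ4−h4·(2M4+M5)/6=926/435
t_q=13/2 → seg 2, τ=1/2; S=2+-701/290·τ+-373/435·τ²+71/174·τ³=1457/2320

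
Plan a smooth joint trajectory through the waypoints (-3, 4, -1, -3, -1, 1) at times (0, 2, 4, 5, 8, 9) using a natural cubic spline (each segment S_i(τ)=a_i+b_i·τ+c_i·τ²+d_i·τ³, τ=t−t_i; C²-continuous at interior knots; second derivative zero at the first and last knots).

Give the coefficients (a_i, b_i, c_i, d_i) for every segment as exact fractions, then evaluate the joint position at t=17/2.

Δ: Δ0=7/2, Δ1=-5/2, Δ2=-2, Δ3=2/3, Δ4=2
row 1: diag=8, rhs=-36; c'=1/4, d'=-9/2
row 2: denom=6−2·1/4=11/2; d'=(3−2·-9/2)/(11/2)=24/11
row 3: denom=8−1·2/11=86/11; d'=(16−1·24/11)/(86/11)=76/43
row 4: denom=8−3·33/86=589/86; d'=(8−3·76/43)/(589/86)=232/589
back: M4=232/589
back: M3=76/43−33/86·232/589=952/589
back: M2=24/11−2/11·952/589=1112/589
back: M1=-9/2−1/4·1112/589=-5857/1178
M: M0=0, M1=-5857/1178, M2=1112/589, M3=952/589, M4=232/589, M5=0
seg 0: a=-3, c=M0/2=0, d=(M1−M0)/(6·2)=-5857/14136, b=Δ0−h0·(2M0+M1)/6=9113/1767
seg 1: a=4, c=M1/2=-5857/2356, d=(M2−M1)/(6·2)=8081/14136, b=Δ1−h1·(2M1+M2)/6=655/3534
seg 2: a=-1, c=M2/2=556/589, d=(M3−M2)/(6·1)=-80/1767, b=Δ2−h2·(2M2+M3)/6=-5122/1767
seg 3: a=-3, c=M3/2=476/589, d=(M4−M3)/(6·3)=-40/589, b=Δ3−h3·(2M3+M4)/6=-2026/1767
seg 4: a=-1, c=M4/2=116/589, d=(M5−M4)/(6·1)=-116/1767, b=Δ4−h4·(2M4+M5)/6=3302/1767
t_q=17/2 → seg 4, τ=1/2; S=-1+3302/1767·τ+116/589·τ²+-116/1767·τ³=-29/1178

  seg 0: a=-3 b=9113/1767 c=0 d=-5857/14136
  seg 1: a=4 b=655/3534 c=-5857/2356 d=8081/14136
  seg 2: a=-1 b=-5122/1767 c=556/589 d=-80/1767
  seg 3: a=-3 b=-2026/1767 c=476/589 d=-40/589
  seg 4: a=-1 b=3302/1767 c=116/589 d=-116/1767
S(17/2) = -29/1178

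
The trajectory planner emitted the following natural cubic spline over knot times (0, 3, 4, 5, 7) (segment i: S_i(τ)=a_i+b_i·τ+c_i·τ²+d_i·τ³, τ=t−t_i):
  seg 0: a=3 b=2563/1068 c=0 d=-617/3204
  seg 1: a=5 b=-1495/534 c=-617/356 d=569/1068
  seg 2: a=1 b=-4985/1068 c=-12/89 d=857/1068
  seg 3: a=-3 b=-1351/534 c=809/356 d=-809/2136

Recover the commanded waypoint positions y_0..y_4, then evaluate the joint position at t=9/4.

y_0 = S_0(0) = a_0 = 3
y_1 = S_1(0) = a_1 = 5
y_2 = S_2(0) = a_2 = 1
y_3 = S_3(0) = a_3 = -3
y_4 = S_3(2) = -2
t_q=9/4 is in segment 0 (τ=9/4); S_0(τ)=141399/22784

y_0=3 y_1=5 y_2=1 y_3=-3 y_4=-2
S(9/4) = 141399/22784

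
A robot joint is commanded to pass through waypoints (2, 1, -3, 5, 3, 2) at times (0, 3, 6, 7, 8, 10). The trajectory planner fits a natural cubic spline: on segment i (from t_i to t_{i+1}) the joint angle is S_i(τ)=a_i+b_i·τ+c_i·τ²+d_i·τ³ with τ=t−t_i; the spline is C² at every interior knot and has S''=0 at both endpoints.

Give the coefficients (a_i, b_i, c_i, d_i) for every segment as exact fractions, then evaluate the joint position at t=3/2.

Δ: Δ0=-1/3, Δ1=-4/3, Δ2=8, Δ3=-2, Δ4=-1/2
row 1: diag=12, rhs=-6; c'=1/4, d'=-1/2
row 2: denom=8−3·1/4=29/4; d'=(56−3·-1/2)/(29/4)=230/29
row 3: denom=4−1·4/29=112/29; d'=(-60−1·230/29)/(112/29)=-985/56
row 4: denom=6−1·29/112=643/112; d'=(9−1·-985/56)/(643/112)=2978/643
back: M4=2978/643
back: M3=-985/56−29/112·2978/643=-12081/643
back: M2=230/29−4/29·-12081/643=6766/643
back: M1=-1/2−1/4·6766/643=-2013/643
M: M0=0, M1=-2013/643, M2=6766/643, M3=-12081/643, M4=2978/643, M5=0
seg 0: a=2, c=M0/2=0, d=(M1−M0)/(6·3)=-671/3858, b=Δ0−h0·(2M0+M1)/6=4753/3858
seg 1: a=1, c=M1/2=-2013/1286, d=(M2−M1)/(6·3)=8779/11574, b=Δ1−h1·(2M1+M2)/6=-6682/1929
seg 2: a=-3, c=M2/2=3383/643, d=(M3−M2)/(6·1)=-18847/3858, b=Δ2−h2·(2M2+M3)/6=29413/3858
seg 3: a=5, c=M3/2=-12081/1286, d=(M4−M3)/(6·1)=15059/3858, b=Δ3−h3·(2M3+M4)/6=6734/1929
seg 4: a=3, c=M4/2=1489/643, d=(M5−M4)/(6·2)=-1489/3858, b=Δ4−h4·(2M4+M5)/6=-13841/3858
t_q=3/2 → seg 0, τ=3/2; S=2+4753/3858·τ+0·τ²+-671/3858·τ³=33549/10288

  seg 0: a=2 b=4753/3858 c=0 d=-671/3858
  seg 1: a=1 b=-6682/1929 c=-2013/1286 d=8779/11574
  seg 2: a=-3 b=29413/3858 c=3383/643 d=-18847/3858
  seg 3: a=5 b=6734/1929 c=-12081/1286 d=15059/3858
  seg 4: a=3 b=-13841/3858 c=1489/643 d=-1489/3858
S(3/2) = 33549/10288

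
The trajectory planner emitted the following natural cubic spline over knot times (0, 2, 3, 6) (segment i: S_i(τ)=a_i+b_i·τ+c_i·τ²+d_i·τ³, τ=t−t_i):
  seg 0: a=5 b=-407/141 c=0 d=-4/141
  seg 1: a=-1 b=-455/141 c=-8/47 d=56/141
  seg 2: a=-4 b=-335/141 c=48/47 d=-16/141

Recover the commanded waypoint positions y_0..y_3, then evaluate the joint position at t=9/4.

y_0 = S_0(0) = a_0 = 5
y_1 = S_1(0) = a_1 = -1
y_2 = S_2(0) = a_2 = -4
y_3 = S_2(3) = -5
t_q=9/4 is in segment 1 (τ=1/4); S_1(τ)=-681/376

y_0=5 y_1=-1 y_2=-4 y_3=-5
S(9/4) = -681/376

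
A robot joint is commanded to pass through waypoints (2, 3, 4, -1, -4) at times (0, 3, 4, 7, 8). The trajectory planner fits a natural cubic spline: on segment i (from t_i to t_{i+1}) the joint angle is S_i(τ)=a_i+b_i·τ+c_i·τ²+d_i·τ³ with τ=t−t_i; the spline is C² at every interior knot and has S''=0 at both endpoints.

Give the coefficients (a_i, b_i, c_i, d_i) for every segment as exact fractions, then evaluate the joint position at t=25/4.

  seg 0: a=2 b=-1/24 c=0 d=1/24
  seg 1: a=3 b=13/12 c=3/8 d=-11/24
  seg 2: a=4 b=11/24 c=-1 d=7/72
  seg 3: a=-1 b=-35/12 c=-1/8 d=1/24
S(25/4) = 551/512

Δ: Δ0=1/3, Δ1=1, Δ2=-5/3, Δ3=-3
row 1: diag=8, rhs=4; c'=1/8, d'=1/2
row 2: denom=8−1·1/8=63/8; d'=(-16−1·1/2)/(63/8)=-44/21
row 3: denom=8−3·8/21=48/7; d'=(-8−3·-44/21)/(48/7)=-1/4
back: M3=-1/4
back: M2=-44/21−8/21·-1/4=-2
back: M1=1/2−1/8·-2=3/4
M: M0=0, M1=3/4, M2=-2, M3=-1/4, M4=0
seg 0: a=2, c=M0/2=0, d=(M1−M0)/(6·3)=1/24, b=Δ0−h0·(2M0+M1)/6=-1/24
seg 1: a=3, c=M1/2=3/8, d=(M2−M1)/(6·1)=-11/24, b=Δ1−h1·(2M1+M2)/6=13/12
seg 2: a=4, c=M2/2=-1, d=(M3−M2)/(6·3)=7/72, b=Δ2−h2·(2M2+M3)/6=11/24
seg 3: a=-1, c=M3/2=-1/8, d=(M4−M3)/(6·1)=1/24, b=Δ3−h3·(2M3+M4)/6=-35/12
t_q=25/4 → seg 2, τ=9/4; S=4+11/24·τ+-1·τ²+7/72·τ³=551/512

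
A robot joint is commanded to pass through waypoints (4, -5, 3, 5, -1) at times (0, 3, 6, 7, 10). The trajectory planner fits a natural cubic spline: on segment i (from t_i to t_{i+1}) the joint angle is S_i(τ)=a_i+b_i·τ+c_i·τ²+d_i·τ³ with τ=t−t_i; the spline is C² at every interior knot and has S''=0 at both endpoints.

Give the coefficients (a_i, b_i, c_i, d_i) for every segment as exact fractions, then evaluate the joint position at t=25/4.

Δ: Δ0=-3, Δ1=8/3, Δ2=2, Δ3=-2
row 1: diag=12, rhs=34; c'=1/4, d'=17/6
row 2: denom=8−3·1/4=29/4; d'=(-4−3·17/6)/(29/4)=-50/29
row 3: denom=8−1·4/29=228/29; d'=(-24−1·-50/29)/(228/29)=-17/6
back: M3=-17/6
back: M2=-50/29−4/29·-17/6=-4/3
back: M1=17/6−1/4·-4/3=19/6
M: M0=0, M1=19/6, M2=-4/3, M3=-17/6, M4=0
seg 0: a=4, c=M0/2=0, d=(M1−M0)/(6·3)=19/108, b=Δ0−h0·(2M0+M1)/6=-55/12
seg 1: a=-5, c=M1/2=19/12, d=(M2−M1)/(6·3)=-1/4, b=Δ1−h1·(2M1+M2)/6=1/6
seg 2: a=3, c=M2/2=-2/3, d=(M3−M2)/(6·1)=-1/4, b=Δ2−h2·(2M2+M3)/6=35/12
seg 3: a=5, c=M3/2=-17/12, d=(M4−M3)/(6·3)=17/108, b=Δ3−h3·(2M3+M4)/6=5/6
t_q=25/4 → seg 2, τ=1/4; S=3+35/12·τ+-2/3·τ²+-1/4·τ³=943/256

  seg 0: a=4 b=-55/12 c=0 d=19/108
  seg 1: a=-5 b=1/6 c=19/12 d=-1/4
  seg 2: a=3 b=35/12 c=-2/3 d=-1/4
  seg 3: a=5 b=5/6 c=-17/12 d=17/108
S(25/4) = 943/256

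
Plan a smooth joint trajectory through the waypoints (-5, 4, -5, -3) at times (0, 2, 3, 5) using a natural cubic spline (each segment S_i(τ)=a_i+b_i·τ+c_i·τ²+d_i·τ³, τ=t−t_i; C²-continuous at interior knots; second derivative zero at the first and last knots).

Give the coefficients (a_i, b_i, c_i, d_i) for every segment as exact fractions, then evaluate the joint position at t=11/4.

  seg 0: a=-5 b=97/10 c=0 d=-13/10
  seg 1: a=4 b=-59/10 c=-39/5 d=47/10
  seg 2: a=-5 b=-37/5 c=63/10 d=-21/20
S(11/4) = -1811/640

Δ: Δ0=9/2, Δ1=-9, Δ2=1
row 1: diag=6, rhs=-81; c'=1/6, d'=-27/2
row 2: denom=6−1·1/6=35/6; d'=(60−1·-27/2)/(35/6)=63/5
back: M2=63/5
back: M1=-27/2−1/6·63/5=-78/5
M: M0=0, M1=-78/5, M2=63/5, M3=0
seg 0: a=-5, c=M0/2=0, d=(M1−M0)/(6·2)=-13/10, b=Δ0−h0·(2M0+M1)/6=97/10
seg 1: a=4, c=M1/2=-39/5, d=(M2−M1)/(6·1)=47/10, b=Δ1−h1·(2M1+M2)/6=-59/10
seg 2: a=-5, c=M2/2=63/10, d=(M3−M2)/(6·2)=-21/20, b=Δ2−h2·(2M2+M3)/6=-37/5
t_q=11/4 → seg 1, τ=3/4; S=4+-59/10·τ+-39/5·τ²+47/10·τ³=-1811/640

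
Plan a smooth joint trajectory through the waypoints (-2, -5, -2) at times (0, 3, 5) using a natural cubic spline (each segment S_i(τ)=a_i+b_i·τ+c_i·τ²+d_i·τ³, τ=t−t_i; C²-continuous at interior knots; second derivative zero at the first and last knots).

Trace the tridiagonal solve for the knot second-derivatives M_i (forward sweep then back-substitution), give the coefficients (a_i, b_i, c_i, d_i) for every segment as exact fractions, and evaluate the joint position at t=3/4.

Δ: Δ0=-1, Δ1=3/2
row 1: diag=10, rhs=15; c'=1/5, d'=3/2
back: M1=3/2
M: M0=0, M1=3/2, M2=0
seg 0: a=-2, c=M0/2=0, d=(M1−M0)/(6·3)=1/12, b=Δ0−h0·(2M0+M1)/6=-7/4
seg 1: a=-5, c=M1/2=3/4, d=(M2−M1)/(6·2)=-1/8, b=Δ1−h1·(2M1+M2)/6=1/2
t_q=3/4 → seg 0, τ=3/4; S=-2+-7/4·τ+0·τ²+1/12·τ³=-839/256

  seg 0: a=-2 b=-7/4 c=0 d=1/12
  seg 1: a=-5 b=1/2 c=3/4 d=-1/8
S(3/4) = -839/256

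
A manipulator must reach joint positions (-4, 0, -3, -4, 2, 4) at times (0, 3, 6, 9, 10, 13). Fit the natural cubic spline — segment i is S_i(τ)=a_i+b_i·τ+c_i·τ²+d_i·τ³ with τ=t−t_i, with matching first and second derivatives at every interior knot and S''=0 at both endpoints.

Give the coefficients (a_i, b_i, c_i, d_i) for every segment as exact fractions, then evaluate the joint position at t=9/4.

Δ: Δ0=4/3, Δ1=-1, Δ2=-1/3, Δ3=6, Δ4=2/3
row 1: diag=12, rhs=-14; c'=1/4, d'=-7/6
row 2: denom=12−3·1/4=45/4; d'=(4−3·-7/6)/(45/4)=2/3
row 3: denom=8−3·4/15=36/5; d'=(38−3·2/3)/(36/5)=5
row 4: denom=8−1·5/36=283/36; d'=(-32−1·5)/(283/36)=-1332/283
back: M4=-1332/283
back: M3=5−5/36·-1332/283=1600/283
back: M2=2/3−4/15·1600/283=-238/283
back: M1=-7/6−1/4·-238/283=-812/849
M: M0=0, M1=-812/849, M2=-238/283, M3=1600/283, M4=-1332/283, M5=0
seg 0: a=-4, c=M0/2=0, d=(M1−M0)/(6·3)=-406/7641, b=Δ0−h0·(2M0+M1)/6=1538/849
seg 1: a=0, c=M1/2=-406/849, d=(M2−M1)/(6·3)=49/7641, b=Δ1−h1·(2M1+M2)/6=320/849
seg 2: a=-3, c=M2/2=-119/283, d=(M3−M2)/(6·3)=919/2547, b=Δ2−h2·(2M2+M3)/6=-1969/849
seg 3: a=-4, c=M3/2=800/283, d=(M4−M3)/(6·1)=-1466/849, b=Δ3−h3·(2M3+M4)/6=4160/849
seg 4: a=2, c=M4/2=-666/283, d=(M5−M4)/(6·3)=74/283, b=Δ4−h4·(2M4+M5)/6=4562/849
t_q=9/4 → seg 0, τ=9/4; S=-4+1538/849·τ+0·τ²+-406/7641·τ³=-4793/9056

  seg 0: a=-4 b=1538/849 c=0 d=-406/7641
  seg 1: a=0 b=320/849 c=-406/849 d=49/7641
  seg 2: a=-3 b=-1969/849 c=-119/283 d=919/2547
  seg 3: a=-4 b=4160/849 c=800/283 d=-1466/849
  seg 4: a=2 b=4562/849 c=-666/283 d=74/283
S(9/4) = -4793/9056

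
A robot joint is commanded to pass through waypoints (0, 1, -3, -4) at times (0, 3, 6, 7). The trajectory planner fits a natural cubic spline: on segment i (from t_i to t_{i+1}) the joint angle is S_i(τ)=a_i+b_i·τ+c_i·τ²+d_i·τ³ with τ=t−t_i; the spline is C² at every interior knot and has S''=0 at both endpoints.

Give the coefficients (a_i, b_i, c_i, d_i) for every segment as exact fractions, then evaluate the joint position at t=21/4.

Δ: Δ0=1/3, Δ1=-4/3, Δ2=-1
row 1: diag=12, rhs=-10; c'=1/4, d'=-5/6
row 2: denom=8−3·1/4=29/4; d'=(2−3·-5/6)/(29/4)=18/29
back: M2=18/29
back: M1=-5/6−1/4·18/29=-86/87
M: M0=0, M1=-86/87, M2=18/29, M3=0
seg 0: a=0, c=M0/2=0, d=(M1−M0)/(6·3)=-43/783, b=Δ0−h0·(2M0+M1)/6=24/29
seg 1: a=1, c=M1/2=-43/87, d=(M2−M1)/(6·3)=70/783, b=Δ1−h1·(2M1+M2)/6=-19/29
seg 2: a=-3, c=M2/2=9/29, d=(M3−M2)/(6·1)=-3/29, b=Δ2−h2·(2M2+M3)/6=-35/29
t_q=21/4 → seg 1, τ=9/4; S=1+-19/29·τ+-43/87·τ²+70/783·τ³=-1817/928

  seg 0: a=0 b=24/29 c=0 d=-43/783
  seg 1: a=1 b=-19/29 c=-43/87 d=70/783
  seg 2: a=-3 b=-35/29 c=9/29 d=-3/29
S(21/4) = -1817/928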